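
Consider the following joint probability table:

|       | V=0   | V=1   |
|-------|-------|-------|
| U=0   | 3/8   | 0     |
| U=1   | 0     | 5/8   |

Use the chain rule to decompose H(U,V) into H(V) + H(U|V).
By the chain rule: H(U,V) = H(V) + H(U|V)

Marginal P(V) (column sums):
  P(V=0) = 3/8 + 0 = 3/8
  P(V=1) = 0 + 5/8 = 5/8
H(V) = -[(3/8)·log₂(3/8) + (5/8)·log₂(5/8)]
  = 0.5306 + 0.4238
  = 0.9544 bits
H(U|V) = -Σ P(U,V)·log₂ P(U|V), where P(U|V) = P(U,V) / P(V)
  (cells with P(U,V) = 0 contribute 0)
  (U=0,V=0): P(U|V) = (3/8)/(3/8) = 1;  -(3/8)·log₂(1) = 0.0000
  (U=1,V=1): P(U|V) = (5/8)/(5/8) = 1;  -(5/8)·log₂(1) = 0.0000
H(U|V) = 0.0000 + 0.0000
  = 0.0000 bits

H(U,V) = H(V) + H(U|V) = 0.9544 + 0.0000 = 0.9544 bits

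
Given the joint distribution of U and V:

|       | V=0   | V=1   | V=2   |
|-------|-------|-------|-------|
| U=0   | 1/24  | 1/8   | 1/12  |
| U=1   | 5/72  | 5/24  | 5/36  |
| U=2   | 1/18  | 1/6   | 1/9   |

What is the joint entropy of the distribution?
H(U,V) = -Σ P(U,V) log₂ P(U,V), summed over the non-zero cells:
H(U,V) = -[(1/24)·log₂(1/24) + (1/8)·log₂(1/8) + (1/12)·log₂(1/12) + (5/72)·log₂(5/72) + (5/24)·log₂(5/24) + (5/36)·log₂(5/36) + (1/18)·log₂(1/18) + (1/6)·log₂(1/6) + (1/9)·log₂(1/9)]
  = 0.1910 + 0.3750 + 0.2987 + 0.2672 + 0.4715 + 0.3956 + 0.2317 + 0.4308 + 0.3522
  = 3.0137 bits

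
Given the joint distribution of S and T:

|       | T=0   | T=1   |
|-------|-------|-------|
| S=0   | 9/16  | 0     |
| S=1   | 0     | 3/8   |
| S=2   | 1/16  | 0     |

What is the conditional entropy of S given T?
Marginal P(T) (column sums):
  P(T=0) = 9/16 + 0 + 1/16 = 5/8
  P(T=1) = 0 + 3/8 + 0 = 3/8

H(S|T) = -Σ P(S,T)·log₂ P(S|T), where P(S|T) = P(S,T) / P(T)
  (cells with P(S,T) = 0 contribute 0)
  (S=0,T=0): P(S|T) = (9/16)/(5/8) = 9/10;  -(9/16)·log₂(9/10) = 0.0855
  (S=1,T=1): P(S|T) = (3/8)/(3/8) = 1;  -(3/8)·log₂(1) = 0.0000
  (S=2,T=0): P(S|T) = (1/16)/(5/8) = 1/10;  -(1/16)·log₂(1/10) = 0.2076
H(S|T) = 0.0855 + 0.0000 + 0.2076
  = 0.2931 bits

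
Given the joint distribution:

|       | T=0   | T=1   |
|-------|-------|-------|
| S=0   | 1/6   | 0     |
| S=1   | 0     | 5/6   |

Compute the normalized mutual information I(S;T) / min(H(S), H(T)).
Marginal P(S) (row sums):
  P(S=0) = 1/6 + 0 = 1/6
  P(S=1) = 0 + 5/6 = 5/6
Marginal P(T) (column sums):
  P(T=0) = 1/6 + 0 = 1/6
  P(T=1) = 0 + 5/6 = 5/6

H(S) = -[(1/6)·log₂(1/6) + (5/6)·log₂(5/6)]
  = 0.4308 + 0.2192
  = 0.6500 bits
H(T) = -[(1/6)·log₂(1/6) + (5/6)·log₂(5/6)]
  = 0.4308 + 0.2192
  = 0.6500 bits
H(S,T) = -[(1/6)·log₂(1/6) + (5/6)·log₂(5/6)]
  = 0.4308 + 0.2192
  = 0.6500 bits

I(S;T) = H(S) + H(T) - H(S,T)
  = 0.6500 + 0.6500 - 0.6500
  = 0.6500 bits

min(H(S), H(T)) = min(0.6500, 0.6500) = 0.6500 bits
Normalized MI = 0.6500 / 0.6500 = 1.0000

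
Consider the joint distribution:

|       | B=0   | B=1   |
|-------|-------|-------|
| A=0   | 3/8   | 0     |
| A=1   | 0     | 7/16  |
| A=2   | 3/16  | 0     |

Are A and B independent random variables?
Marginal P(A) (row sums):
  P(A=0) = 3/8 + 0 = 3/8
  P(A=1) = 0 + 7/16 = 7/16
  P(A=2) = 3/16 + 0 = 3/16
Marginal P(B) (column sums):
  P(B=0) = 3/8 + 0 + 3/16 = 9/16
  P(B=1) = 0 + 7/16 + 0 = 7/16

A and B are independent iff P(A=i,B=j) = P(A=i)·P(B=j) for every cell.
  P(A=0)·P(B=0) = 3/8 × 9/16 = 27/128, but P(A=0,B=0) = 3/8 ✗

No, A and B are not independent. Quantitatively, I(A;B) > 0:

H(A) = -[(3/8)·log₂(3/8) + (7/16)·log₂(7/16) + (3/16)·log₂(3/16)]
  = 0.5306 + 0.5218 + 0.4528
  = 1.5052 bits
H(B) = -[(9/16)·log₂(9/16) + (7/16)·log₂(7/16)]
  = 0.4669 + 0.5218
  = 0.9887 bits
H(A,B) = -[(3/8)·log₂(3/8) + (7/16)·log₂(7/16) + (3/16)·log₂(3/16)]
  = 0.5306 + 0.5218 + 0.4528
  = 1.5052 bits
I(A;B) = H(A) + H(B) - H(A,B) = 1.5052 + 0.9887 - 1.5052 = 0.9887 bits > 0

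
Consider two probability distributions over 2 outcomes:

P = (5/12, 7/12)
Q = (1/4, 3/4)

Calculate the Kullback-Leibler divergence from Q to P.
D(P||Q) = Σ P(i) log₂(P(i)/Q(i))
  i=0: (5/12) × log₂((5/12)/(1/4)) = (5/12) × log₂(5/3) = 0.3071
  i=1: (7/12) × log₂((7/12)/(3/4)) = (7/12) × log₂(7/9) = -0.2115
D(P||Q) = 0.3071 - 0.2115
  = 0.0956 bits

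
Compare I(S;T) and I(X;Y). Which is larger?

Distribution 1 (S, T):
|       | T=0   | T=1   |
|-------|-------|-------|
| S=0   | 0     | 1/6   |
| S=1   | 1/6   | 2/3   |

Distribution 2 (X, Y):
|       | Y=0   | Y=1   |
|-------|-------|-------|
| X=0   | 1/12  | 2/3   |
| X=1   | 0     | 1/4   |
Distribution 1 (S, T):
Marginal P(S) (row sums):
  P(S=0) = 0 + 1/6 = 1/6
  P(S=1) = 1/6 + 2/3 = 5/6
Marginal P(T) (column sums):
  P(T=0) = 0 + 1/6 = 1/6
  P(T=1) = 1/6 + 2/3 = 5/6

H(S) = -[(1/6)·log₂(1/6) + (5/6)·log₂(5/6)]
  = 0.4308 + 0.2192
  = 0.6500 bits
H(T) = -[(1/6)·log₂(1/6) + (5/6)·log₂(5/6)]
  = 0.4308 + 0.2192
  = 0.6500 bits
H(S,T) = -[(1/6)·log₂(1/6) + (1/6)·log₂(1/6) + (2/3)·log₂(2/3)]
  = 0.4308 + 0.4308 + 0.3900
  = 1.2516 bits

I(S;T) = H(S) + H(T) - H(S,T)
  = 0.6500 + 0.6500 - 1.2516
  = 0.0484 bits

Distribution 2 (X, Y):
Marginal P(X) (row sums):
  P(X=0) = 1/12 + 2/3 = 3/4
  P(X=1) = 0 + 1/4 = 1/4
Marginal P(Y) (column sums):
  P(Y=0) = 1/12 + 0 = 1/12
  P(Y=1) = 2/3 + 1/4 = 11/12

H(X) = -[(3/4)·log₂(3/4) + (1/4)·log₂(1/4)]
  = 0.3113 + 0.5000
  = 0.8113 bits
H(Y) = -[(1/12)·log₂(1/12) + (11/12)·log₂(11/12)]
  = 0.2987 + 0.1151
  = 0.4138 bits
H(X,Y) = -[(1/12)·log₂(1/12) + (2/3)·log₂(2/3) + (1/4)·log₂(1/4)]
  = 0.2987 + 0.3900 + 0.5000
  = 1.1887 bits

I(X;Y) = H(X) + H(Y) - H(X,Y)
  = 0.8113 + 0.4138 - 1.1887
  = 0.0364 bits

I(S;T) = 0.0484 bits > I(X;Y) = 0.0364 bits, so (S, T) has the higher mutual information (stronger dependence).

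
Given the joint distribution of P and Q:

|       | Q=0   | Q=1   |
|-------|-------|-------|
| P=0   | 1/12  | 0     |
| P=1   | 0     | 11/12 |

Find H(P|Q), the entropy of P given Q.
Marginal P(Q) (column sums):
  P(Q=0) = 1/12 + 0 = 1/12
  P(Q=1) = 0 + 11/12 = 11/12

H(P|Q) = -Σ P(P,Q)·log₂ P(P|Q), where P(P|Q) = P(P,Q) / P(Q)
  (cells with P(P,Q) = 0 contribute 0)
  (P=0,Q=0): P(P|Q) = (1/12)/(1/12) = 1;  -(1/12)·log₂(1) = 0.0000
  (P=1,Q=1): P(P|Q) = (11/12)/(11/12) = 1;  -(11/12)·log₂(1) = 0.0000
H(P|Q) = 0.0000 + 0.0000
  = 0.0000 bits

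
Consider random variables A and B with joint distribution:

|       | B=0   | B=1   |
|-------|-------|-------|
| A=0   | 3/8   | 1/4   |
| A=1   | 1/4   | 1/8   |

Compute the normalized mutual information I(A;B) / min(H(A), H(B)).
Marginal P(A) (row sums):
  P(A=0) = 3/8 + 1/4 = 5/8
  P(A=1) = 1/4 + 1/8 = 3/8
Marginal P(B) (column sums):
  P(B=0) = 3/8 + 1/4 = 5/8
  P(B=1) = 1/4 + 1/8 = 3/8

H(A) = -[(5/8)·log₂(5/8) + (3/8)·log₂(3/8)]
  = 0.4238 + 0.5306
  = 0.9544 bits
H(B) = -[(5/8)·log₂(5/8) + (3/8)·log₂(3/8)]
  = 0.4238 + 0.5306
  = 0.9544 bits
H(A,B) = -[(3/8)·log₂(3/8) + (1/4)·log₂(1/4) + (1/4)·log₂(1/4) + (1/8)·log₂(1/8)]
  = 0.5306 + 0.5000 + 0.5000 + 0.3750
  = 1.9056 bits

I(A;B) = H(A) + H(B) - H(A,B)
  = 0.9544 + 0.9544 - 1.9056
  = 0.0032 bits

min(H(A), H(B)) = min(0.9544, 0.9544) = 0.9544 bits
Normalized MI = 0.0032 / 0.9544 = 0.0034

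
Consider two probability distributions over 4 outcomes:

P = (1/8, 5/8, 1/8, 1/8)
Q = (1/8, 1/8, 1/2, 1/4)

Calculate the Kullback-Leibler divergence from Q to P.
D(P||Q) = Σ P(i) log₂(P(i)/Q(i))
  i=0: (1/8) × log₂((1/8)/(1/8)) = (1/8) × log₂(1) = 0.0000
  i=1: (5/8) × log₂((5/8)/(1/8)) = (5/8) × log₂(5) = 1.4512
  i=2: (1/8) × log₂((1/8)/(1/2)) = (1/8) × log₂(1/4) = -0.2500
  i=3: (1/8) × log₂((1/8)/(1/4)) = (1/8) × log₂(1/2) = -0.1250
D(P||Q) = 0.0000 + 1.4512 - 0.2500 - 0.1250
  = 1.0762 bits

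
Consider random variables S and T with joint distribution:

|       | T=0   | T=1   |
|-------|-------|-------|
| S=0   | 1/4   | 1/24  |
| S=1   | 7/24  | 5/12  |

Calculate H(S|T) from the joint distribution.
Marginal P(T) (column sums):
  P(T=0) = 1/4 + 7/24 = 13/24
  P(T=1) = 1/24 + 5/12 = 11/24

H(S|T) = -Σ P(S,T)·log₂ P(S|T), where P(S|T) = P(S,T) / P(T)
  (S=0,T=0): P(S|T) = (1/4)/(13/24) = 6/13;  -(1/4)·log₂(6/13) = 0.2789
  (S=0,T=1): P(S|T) = (1/24)/(11/24) = 1/11;  -(1/24)·log₂(1/11) = 0.1441
  (S=1,T=0): P(S|T) = (7/24)/(13/24) = 7/13;  -(7/24)·log₂(7/13) = 0.2605
  (S=1,T=1): P(S|T) = (5/12)/(11/24) = 10/11;  -(5/12)·log₂(10/11) = 0.0573
H(S|T) = 0.2789 + 0.1441 + 0.2605 + 0.0573
  = 0.7408 bits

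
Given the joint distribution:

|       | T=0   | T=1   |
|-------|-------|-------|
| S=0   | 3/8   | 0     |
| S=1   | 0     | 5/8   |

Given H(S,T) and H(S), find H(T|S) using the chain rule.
From the chain rule: H(S,T) = H(S) + H(T|S)
Therefore: H(T|S) = H(S,T) - H(S)

H(S,T) = -[(3/8)·log₂(3/8) + (5/8)·log₂(5/8)]
  = 0.5306 + 0.4238
  = 0.9544 bits
Marginal P(S) (row sums):
  P(S=0) = 3/8 + 0 = 3/8
  P(S=1) = 0 + 5/8 = 5/8
H(S) = -[(3/8)·log₂(3/8) + (5/8)·log₂(5/8)]
  = 0.5306 + 0.4238
  = 0.9544 bits

H(T|S) = 0.9544 - 0.9544 = 0.0000 bits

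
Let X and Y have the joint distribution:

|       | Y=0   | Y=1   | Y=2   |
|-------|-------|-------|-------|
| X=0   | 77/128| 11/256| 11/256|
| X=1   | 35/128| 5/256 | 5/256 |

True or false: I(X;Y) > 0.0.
Marginal P(X) (row sums):
  P(X=0) = 77/128 + 11/256 + 11/256 = 11/16
  P(X=1) = 35/128 + 5/256 + 5/256 = 5/16
Marginal P(Y) (column sums):
  P(Y=0) = 77/128 + 35/128 = 7/8
  P(Y=1) = 11/256 + 5/256 = 1/16
  P(Y=2) = 11/256 + 5/256 = 1/16

H(X) = -[(11/16)·log₂(11/16) + (5/16)·log₂(5/16)]
  = 0.3716 + 0.5244
  = 0.8960 bits
H(Y) = -[(7/8)·log₂(7/8) + (1/16)·log₂(1/16) + (1/16)·log₂(1/16)]
  = 0.1686 + 0.2500 + 0.2500
  = 0.6686 bits
H(X,Y) = -[(77/128)·log₂(77/128) + (11/256)·log₂(11/256) + (11/256)·log₂(11/256) + (35/128)·log₂(35/128) + (5/256)·log₂(5/256) + (5/256)·log₂(5/256)]
  = 0.4411 + 0.1951 + 0.1951 + 0.5115 + 0.1109 + 0.1109
  = 1.5646 bits

I(X;Y) = H(X) + H(Y) - H(X,Y)
  = 0.8960 + 0.6686 - 1.5646
  = 0.0000 bits

False. I(X;Y) = 0.0000 bits, which is ≤ 0.0 bits.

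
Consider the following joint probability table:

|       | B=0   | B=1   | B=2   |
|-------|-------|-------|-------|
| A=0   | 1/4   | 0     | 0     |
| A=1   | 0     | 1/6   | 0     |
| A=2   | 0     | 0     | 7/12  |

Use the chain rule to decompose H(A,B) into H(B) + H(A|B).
By the chain rule: H(A,B) = H(B) + H(A|B)

Marginal P(B) (column sums):
  P(B=0) = 1/4 + 0 + 0 = 1/4
  P(B=1) = 0 + 1/6 + 0 = 1/6
  P(B=2) = 0 + 0 + 7/12 = 7/12
H(B) = -[(1/4)·log₂(1/4) + (1/6)·log₂(1/6) + (7/12)·log₂(7/12)]
  = 0.5000 + 0.4308 + 0.4536
  = 1.3844 bits
H(A|B) = -Σ P(A,B)·log₂ P(A|B), where P(A|B) = P(A,B) / P(B)
  (cells with P(A,B) = 0 contribute 0)
  (A=0,B=0): P(A|B) = (1/4)/(1/4) = 1;  -(1/4)·log₂(1) = 0.0000
  (A=1,B=1): P(A|B) = (1/6)/(1/6) = 1;  -(1/6)·log₂(1) = 0.0000
  (A=2,B=2): P(A|B) = (7/12)/(7/12) = 1;  -(7/12)·log₂(1) = 0.0000
H(A|B) = 0.0000 + 0.0000 + 0.0000
  = 0.0000 bits

H(A,B) = H(B) + H(A|B) = 1.3844 + 0.0000 = 1.3844 bits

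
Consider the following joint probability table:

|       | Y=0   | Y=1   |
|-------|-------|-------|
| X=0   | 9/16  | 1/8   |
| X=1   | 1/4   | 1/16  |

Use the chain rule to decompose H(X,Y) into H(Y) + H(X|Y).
By the chain rule: H(X,Y) = H(Y) + H(X|Y)

Marginal P(Y) (column sums):
  P(Y=0) = 9/16 + 1/4 = 13/16
  P(Y=1) = 1/8 + 1/16 = 3/16
H(Y) = -[(13/16)·log₂(13/16) + (3/16)·log₂(3/16)]
  = 0.2434 + 0.4528
  = 0.6962 bits
H(X|Y) = -Σ P(X,Y)·log₂ P(X|Y), where P(X|Y) = P(X,Y) / P(Y)
  (X=0,Y=0): P(X|Y) = (9/16)/(13/16) = 9/13;  -(9/16)·log₂(9/13) = 0.2984
  (X=0,Y=1): P(X|Y) = (1/8)/(3/16) = 2/3;  -(1/8)·log₂(2/3) = 0.0731
  (X=1,Y=0): P(X|Y) = (1/4)/(13/16) = 4/13;  -(1/4)·log₂(4/13) = 0.4251
  (X=1,Y=1): P(X|Y) = (1/16)/(3/16) = 1/3;  -(1/16)·log₂(1/3) = 0.0991
H(X|Y) = 0.2984 + 0.0731 + 0.4251 + 0.0991
  = 0.8957 bits

H(X,Y) = H(Y) + H(X|Y) = 0.6962 + 0.8957 = 1.5919 bits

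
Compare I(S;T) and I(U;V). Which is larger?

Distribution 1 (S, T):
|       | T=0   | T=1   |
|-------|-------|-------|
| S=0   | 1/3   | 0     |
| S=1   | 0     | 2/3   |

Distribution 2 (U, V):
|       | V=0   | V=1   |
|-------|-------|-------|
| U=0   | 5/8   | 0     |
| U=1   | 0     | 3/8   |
Distribution 1 (S, T):
Marginal P(S) (row sums):
  P(S=0) = 1/3 + 0 = 1/3
  P(S=1) = 0 + 2/3 = 2/3
Marginal P(T) (column sums):
  P(T=0) = 1/3 + 0 = 1/3
  P(T=1) = 0 + 2/3 = 2/3

H(S) = -[(1/3)·log₂(1/3) + (2/3)·log₂(2/3)]
  = 0.5283 + 0.3900
  = 0.9183 bits
H(T) = -[(1/3)·log₂(1/3) + (2/3)·log₂(2/3)]
  = 0.5283 + 0.3900
  = 0.9183 bits
H(S,T) = -[(1/3)·log₂(1/3) + (2/3)·log₂(2/3)]
  = 0.5283 + 0.3900
  = 0.9183 bits

I(S;T) = H(S) + H(T) - H(S,T)
  = 0.9183 + 0.9183 - 0.9183
  = 0.9183 bits

Distribution 2 (U, V):
Marginal P(U) (row sums):
  P(U=0) = 5/8 + 0 = 5/8
  P(U=1) = 0 + 3/8 = 3/8
Marginal P(V) (column sums):
  P(V=0) = 5/8 + 0 = 5/8
  P(V=1) = 0 + 3/8 = 3/8

H(U) = -[(5/8)·log₂(5/8) + (3/8)·log₂(3/8)]
  = 0.4238 + 0.5306
  = 0.9544 bits
H(V) = -[(5/8)·log₂(5/8) + (3/8)·log₂(3/8)]
  = 0.4238 + 0.5306
  = 0.9544 bits
H(U,V) = -[(5/8)·log₂(5/8) + (3/8)·log₂(3/8)]
  = 0.4238 + 0.5306
  = 0.9544 bits

I(U;V) = H(U) + H(V) - H(U,V)
  = 0.9544 + 0.9544 - 0.9544
  = 0.9544 bits

I(U;V) = 0.9544 bits > I(S;T) = 0.9183 bits, so (U, V) has the higher mutual information (stronger dependence).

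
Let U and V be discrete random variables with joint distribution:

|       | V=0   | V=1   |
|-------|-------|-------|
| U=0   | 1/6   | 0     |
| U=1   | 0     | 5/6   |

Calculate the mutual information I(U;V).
Marginal P(U) (row sums):
  P(U=0) = 1/6 + 0 = 1/6
  P(U=1) = 0 + 5/6 = 5/6
Marginal P(V) (column sums):
  P(V=0) = 1/6 + 0 = 1/6
  P(V=1) = 0 + 5/6 = 5/6

H(U) = -[(1/6)·log₂(1/6) + (5/6)·log₂(5/6)]
  = 0.4308 + 0.2192
  = 0.6500 bits
H(V) = -[(1/6)·log₂(1/6) + (5/6)·log₂(5/6)]
  = 0.4308 + 0.2192
  = 0.6500 bits
H(U,V) = -[(1/6)·log₂(1/6) + (5/6)·log₂(5/6)]
  = 0.4308 + 0.2192
  = 0.6500 bits

I(U;V) = H(U) + H(V) - H(U,V)
  = 0.6500 + 0.6500 - 0.6500
  = 0.6500 bits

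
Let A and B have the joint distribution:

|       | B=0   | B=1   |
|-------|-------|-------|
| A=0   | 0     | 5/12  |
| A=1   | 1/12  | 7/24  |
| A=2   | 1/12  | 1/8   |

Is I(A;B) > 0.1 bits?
Marginal P(A) (row sums):
  P(A=0) = 0 + 5/12 = 5/12
  P(A=1) = 1/12 + 7/24 = 3/8
  P(A=2) = 1/12 + 1/8 = 5/24
Marginal P(B) (column sums):
  P(B=0) = 0 + 1/12 + 1/12 = 1/6
  P(B=1) = 5/12 + 7/24 + 1/8 = 5/6

H(A) = -[(5/12)·log₂(5/12) + (3/8)·log₂(3/8) + (5/24)·log₂(5/24)]
  = 0.5263 + 0.5306 + 0.4715
  = 1.5284 bits
H(B) = -[(1/6)·log₂(1/6) + (5/6)·log₂(5/6)]
  = 0.4308 + 0.2192
  = 0.6500 bits
H(A,B) = -[(5/12)·log₂(5/12) + (1/12)·log₂(1/12) + (7/24)·log₂(7/24) + (1/12)·log₂(1/12) + (1/8)·log₂(1/8)]
  = 0.5263 + 0.2987 + 0.5185 + 0.2987 + 0.3750
  = 2.0172 bits

I(A;B) = H(A) + H(B) - H(A,B)
  = 1.5284 + 0.6500 - 2.0172
  = 0.1612 bits

Yes. I(A;B) = 0.1612 bits, which is > 0.1 bits.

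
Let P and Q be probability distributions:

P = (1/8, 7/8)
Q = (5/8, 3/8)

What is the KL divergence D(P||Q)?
D(P||Q) = Σ P(i) log₂(P(i)/Q(i))
  i=0: (1/8) × log₂((1/8)/(5/8)) = (1/8) × log₂(1/5) = -0.2902
  i=1: (7/8) × log₂((7/8)/(3/8)) = (7/8) × log₂(7/3) = 1.0696
D(P||Q) = -0.2902 + 1.0696
  = 0.7794 bits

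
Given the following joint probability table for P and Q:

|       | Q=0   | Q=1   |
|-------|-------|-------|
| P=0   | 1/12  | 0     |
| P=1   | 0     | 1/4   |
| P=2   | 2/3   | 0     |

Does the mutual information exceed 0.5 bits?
Marginal P(P) (row sums):
  P(P=0) = 1/12 + 0 = 1/12
  P(P=1) = 0 + 1/4 = 1/4
  P(P=2) = 2/3 + 0 = 2/3
Marginal P(Q) (column sums):
  P(Q=0) = 1/12 + 0 + 2/3 = 3/4
  P(Q=1) = 0 + 1/4 + 0 = 1/4

H(P) = -[(1/12)·log₂(1/12) + (1/4)·log₂(1/4) + (2/3)·log₂(2/3)]
  = 0.2987 + 0.5000 + 0.3900
  = 1.1887 bits
H(Q) = -[(3/4)·log₂(3/4) + (1/4)·log₂(1/4)]
  = 0.3113 + 0.5000
  = 0.8113 bits
H(P,Q) = -[(1/12)·log₂(1/12) + (1/4)·log₂(1/4) + (2/3)·log₂(2/3)]
  = 0.2987 + 0.5000 + 0.3900
  = 1.1887 bits

I(P;Q) = H(P) + H(Q) - H(P,Q)
  = 1.1887 + 0.8113 - 1.1887
  = 0.8113 bits

Yes. I(P;Q) = 0.8113 bits, which is > 0.5 bits.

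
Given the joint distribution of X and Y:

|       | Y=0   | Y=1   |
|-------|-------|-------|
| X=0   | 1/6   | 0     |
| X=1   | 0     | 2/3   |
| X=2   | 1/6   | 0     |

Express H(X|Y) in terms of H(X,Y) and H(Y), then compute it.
H(X|Y) = H(X,Y) - H(Y)

Marginal P(Y) (column sums):
  P(Y=0) = 1/6 + 0 + 1/6 = 1/3
  P(Y=1) = 0 + 2/3 + 0 = 2/3

H(X,Y) = -[(1/6)·log₂(1/6) + (2/3)·log₂(2/3) + (1/6)·log₂(1/6)]
  = 0.4308 + 0.3900 + 0.4308
  = 1.2516 bits
H(Y) = -[(1/3)·log₂(1/3) + (2/3)·log₂(2/3)]
  = 0.5283 + 0.3900
  = 0.9183 bits

H(X|Y) = 1.2516 - 0.9183 = 0.3333 bits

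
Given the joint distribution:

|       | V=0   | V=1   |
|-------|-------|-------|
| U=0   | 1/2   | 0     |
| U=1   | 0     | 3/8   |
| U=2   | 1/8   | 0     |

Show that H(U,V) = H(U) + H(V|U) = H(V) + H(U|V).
Marginal P(U) (row sums):
  P(U=0) = 1/2 + 0 = 1/2
  P(U=1) = 0 + 3/8 = 3/8
  P(U=2) = 1/8 + 0 = 1/8
Marginal P(V) (column sums):
  P(V=0) = 1/2 + 0 + 1/8 = 5/8
  P(V=1) = 0 + 3/8 + 0 = 3/8

Decomposition 1: H(U) + H(V|U)
H(U) = -[(1/2)·log₂(1/2) + (3/8)·log₂(3/8) + (1/8)·log₂(1/8)]
  = 0.5000 + 0.5306 + 0.3750
  = 1.4056 bits
H(V|U) = -Σ P(U,V)·log₂ P(V|U), where P(V|U) = P(U,V) / P(U)
  (cells with P(U,V) = 0 contribute 0)
  (U=0,V=0): P(V|U) = (1/2)/(1/2) = 1;  -(1/2)·log₂(1) = 0.0000
  (U=1,V=1): P(V|U) = (3/8)/(3/8) = 1;  -(3/8)·log₂(1) = 0.0000
  (U=2,V=0): P(V|U) = (1/8)/(1/8) = 1;  -(1/8)·log₂(1) = 0.0000
H(V|U) = 0.0000 + 0.0000 + 0.0000
  = 0.0000 bits
H(U) + H(V|U) = 1.4056 + 0.0000 = 1.4056 bits

Decomposition 2: H(V) + H(U|V)
H(V) = -[(5/8)·log₂(5/8) + (3/8)·log₂(3/8)]
  = 0.4238 + 0.5306
  = 0.9544 bits
H(U|V) = -Σ P(U,V)·log₂ P(U|V), where P(U|V) = P(U,V) / P(V)
  (cells with P(U,V) = 0 contribute 0)
  (U=0,V=0): P(U|V) = (1/2)/(5/8) = 4/5;  -(1/2)·log₂(4/5) = 0.1610
  (U=1,V=1): P(U|V) = (3/8)/(3/8) = 1;  -(3/8)·log₂(1) = 0.0000
  (U=2,V=0): P(U|V) = (1/8)/(5/8) = 1/5;  -(1/8)·log₂(1/5) = 0.2902
H(U|V) = 0.1610 + 0.0000 + 0.2902
  = 0.4512 bits
H(V) + H(U|V) = 0.9544 + 0.4512 = 1.4056 bits

Direct computation of the joint entropy:
H(U,V) = -[(1/2)·log₂(1/2) + (3/8)·log₂(3/8) + (1/8)·log₂(1/8)]
  = 0.5000 + 0.5306 + 0.3750
  = 1.4056 bits

All three agree: H(U,V) = 1.4056 bits ✓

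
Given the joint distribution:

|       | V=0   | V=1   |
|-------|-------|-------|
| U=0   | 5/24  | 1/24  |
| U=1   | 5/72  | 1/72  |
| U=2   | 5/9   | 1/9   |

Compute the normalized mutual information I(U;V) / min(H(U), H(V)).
Marginal P(U) (row sums):
  P(U=0) = 5/24 + 1/24 = 1/4
  P(U=1) = 5/72 + 1/72 = 1/12
  P(U=2) = 5/9 + 1/9 = 2/3
Marginal P(V) (column sums):
  P(V=0) = 5/24 + 5/72 + 5/9 = 5/6
  P(V=1) = 1/24 + 1/72 + 1/9 = 1/6

H(U) = -[(1/4)·log₂(1/4) + (1/12)·log₂(1/12) + (2/3)·log₂(2/3)]
  = 0.5000 + 0.2987 + 0.3900
  = 1.1887 bits
H(V) = -[(5/6)·log₂(5/6) + (1/6)·log₂(1/6)]
  = 0.2192 + 0.4308
  = 0.6500 bits
H(U,V) = -[(5/24)·log₂(5/24) + (1/24)·log₂(1/24) + (5/72)·log₂(5/72) + (1/72)·log₂(1/72) + (5/9)·log₂(5/9) + (1/9)·log₂(1/9)]
  = 0.4715 + 0.1910 + 0.2672 + 0.0857 + 0.4711 + 0.3522
  = 1.8387 bits

I(U;V) = H(U) + H(V) - H(U,V)
  = 1.1887 + 0.6500 - 1.8387
  = 0.0000 bits

min(H(U), H(V)) = min(1.1887, 0.6500) = 0.6500 bits
Normalized MI = 0.0000 / 0.6500 = 0.0000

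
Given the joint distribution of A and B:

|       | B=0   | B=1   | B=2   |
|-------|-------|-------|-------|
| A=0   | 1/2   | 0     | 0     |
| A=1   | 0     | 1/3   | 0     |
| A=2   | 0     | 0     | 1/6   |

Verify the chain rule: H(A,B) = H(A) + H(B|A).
Left side:
H(A,B) = -[(1/2)·log₂(1/2) + (1/3)·log₂(1/3) + (1/6)·log₂(1/6)]
  = 0.5000 + 0.5283 + 0.4308
  = 1.4591 bits

Right side:
Marginal P(A) (row sums):
  P(A=0) = 1/2 + 0 + 0 = 1/2
  P(A=1) = 0 + 1/3 + 0 = 1/3
  P(A=2) = 0 + 0 + 1/6 = 1/6
H(A) = -[(1/2)·log₂(1/2) + (1/3)·log₂(1/3) + (1/6)·log₂(1/6)]
  = 0.5000 + 0.5283 + 0.4308
  = 1.4591 bits
H(B|A) = -Σ P(A,B)·log₂ P(B|A), where P(B|A) = P(A,B) / P(A)
  (cells with P(A,B) = 0 contribute 0)
  (A=0,B=0): P(B|A) = (1/2)/(1/2) = 1;  -(1/2)·log₂(1) = 0.0000
  (A=1,B=1): P(B|A) = (1/3)/(1/3) = 1;  -(1/3)·log₂(1) = 0.0000
  (A=2,B=2): P(B|A) = (1/6)/(1/6) = 1;  -(1/6)·log₂(1) = 0.0000
H(B|A) = 0.0000 + 0.0000 + 0.0000
  = 0.0000 bits
H(A) + H(B|A) = 1.4591 + 0.0000 = 1.4591 bits

Both sides equal 1.4591 bits, so the chain rule holds ✓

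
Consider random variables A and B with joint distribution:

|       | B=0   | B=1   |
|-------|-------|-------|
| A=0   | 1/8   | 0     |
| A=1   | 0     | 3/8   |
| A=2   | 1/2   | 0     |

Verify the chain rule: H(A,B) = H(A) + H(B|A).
Left side:
H(A,B) = -[(1/8)·log₂(1/8) + (3/8)·log₂(3/8) + (1/2)·log₂(1/2)]
  = 0.3750 + 0.5306 + 0.5000
  = 1.4056 bits

Right side:
Marginal P(A) (row sums):
  P(A=0) = 1/8 + 0 = 1/8
  P(A=1) = 0 + 3/8 = 3/8
  P(A=2) = 1/2 + 0 = 1/2
H(A) = -[(1/8)·log₂(1/8) + (3/8)·log₂(3/8) + (1/2)·log₂(1/2)]
  = 0.3750 + 0.5306 + 0.5000
  = 1.4056 bits
H(B|A) = -Σ P(A,B)·log₂ P(B|A), where P(B|A) = P(A,B) / P(A)
  (cells with P(A,B) = 0 contribute 0)
  (A=0,B=0): P(B|A) = (1/8)/(1/8) = 1;  -(1/8)·log₂(1) = 0.0000
  (A=1,B=1): P(B|A) = (3/8)/(3/8) = 1;  -(3/8)·log₂(1) = 0.0000
  (A=2,B=0): P(B|A) = (1/2)/(1/2) = 1;  -(1/2)·log₂(1) = 0.0000
H(B|A) = 0.0000 + 0.0000 + 0.0000
  = 0.0000 bits
H(A) + H(B|A) = 1.4056 + 0.0000 = 1.4056 bits

Both sides equal 1.4056 bits, so the chain rule holds ✓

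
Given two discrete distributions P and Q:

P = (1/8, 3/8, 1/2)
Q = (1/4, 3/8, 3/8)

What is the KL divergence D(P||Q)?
D(P||Q) = Σ P(i) log₂(P(i)/Q(i))
  i=0: (1/8) × log₂((1/8)/(1/4)) = (1/8) × log₂(1/2) = -0.1250
  i=1: (3/8) × log₂((3/8)/(3/8)) = (3/8) × log₂(1) = 0.0000
  i=2: (1/2) × log₂((1/2)/(3/8)) = (1/2) × log₂(4/3) = 0.2075
D(P||Q) = -0.1250 + 0.0000 + 0.2075
  = 0.0825 bits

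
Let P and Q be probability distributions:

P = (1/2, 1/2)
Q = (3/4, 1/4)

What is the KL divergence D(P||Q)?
D(P||Q) = Σ P(i) log₂(P(i)/Q(i))
  i=0: (1/2) × log₂((1/2)/(3/4)) = (1/2) × log₂(2/3) = -0.2925
  i=1: (1/2) × log₂((1/2)/(1/4)) = (1/2) × log₂(2) = 0.5000
D(P||Q) = -0.2925 + 0.5000
  = 0.2075 bits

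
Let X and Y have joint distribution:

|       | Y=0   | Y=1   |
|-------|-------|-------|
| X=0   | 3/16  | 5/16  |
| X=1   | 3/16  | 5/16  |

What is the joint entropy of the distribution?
H(X,Y) = -Σ P(X,Y) log₂ P(X,Y), summed over the non-zero cells:
H(X,Y) = -[(3/16)·log₂(3/16) + (5/16)·log₂(5/16) + (3/16)·log₂(3/16) + (5/16)·log₂(5/16)]
  = 0.4528 + 0.5244 + 0.4528 + 0.5244
  = 1.9544 bits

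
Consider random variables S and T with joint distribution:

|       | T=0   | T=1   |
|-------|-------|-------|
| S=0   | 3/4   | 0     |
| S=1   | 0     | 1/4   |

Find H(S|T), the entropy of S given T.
Marginal P(T) (column sums):
  P(T=0) = 3/4 + 0 = 3/4
  P(T=1) = 0 + 1/4 = 1/4

H(S|T) = -Σ P(S,T)·log₂ P(S|T), where P(S|T) = P(S,T) / P(T)
  (cells with P(S,T) = 0 contribute 0)
  (S=0,T=0): P(S|T) = (3/4)/(3/4) = 1;  -(3/4)·log₂(1) = 0.0000
  (S=1,T=1): P(S|T) = (1/4)/(1/4) = 1;  -(1/4)·log₂(1) = 0.0000
H(S|T) = 0.0000 + 0.0000
  = 0.0000 bits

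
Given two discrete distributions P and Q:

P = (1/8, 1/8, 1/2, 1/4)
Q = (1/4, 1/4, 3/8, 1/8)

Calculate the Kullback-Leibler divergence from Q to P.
D(P||Q) = Σ P(i) log₂(P(i)/Q(i))
  i=0: (1/8) × log₂((1/8)/(1/4)) = (1/8) × log₂(1/2) = -0.1250
  i=1: (1/8) × log₂((1/8)/(1/4)) = (1/8) × log₂(1/2) = -0.1250
  i=2: (1/2) × log₂((1/2)/(3/8)) = (1/2) × log₂(4/3) = 0.2075
  i=3: (1/4) × log₂((1/4)/(1/8)) = (1/4) × log₂(2) = 0.2500
D(P||Q) = -0.1250 - 0.1250 + 0.2075 + 0.2500
  = 0.2075 bits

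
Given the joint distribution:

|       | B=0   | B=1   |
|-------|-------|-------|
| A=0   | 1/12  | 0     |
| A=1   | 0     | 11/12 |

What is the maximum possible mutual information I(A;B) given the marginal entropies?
The upper bound on mutual information is I(A;B) ≤ min(H(A), H(B)).

Marginal P(A) (row sums):
  P(A=0) = 1/12 + 0 = 1/12
  P(A=1) = 0 + 11/12 = 11/12
Marginal P(B) (column sums):
  P(B=0) = 1/12 + 0 = 1/12
  P(B=1) = 0 + 11/12 = 11/12

H(A) = -[(1/12)·log₂(1/12) + (11/12)·log₂(11/12)]
  = 0.2987 + 0.1151
  = 0.4138 bits
H(B) = -[(1/12)·log₂(1/12) + (11/12)·log₂(11/12)]
  = 0.2987 + 0.1151
  = 0.4138 bits

Maximum possible I(A;B) = min(0.4138, 0.4138) = 0.4138 bits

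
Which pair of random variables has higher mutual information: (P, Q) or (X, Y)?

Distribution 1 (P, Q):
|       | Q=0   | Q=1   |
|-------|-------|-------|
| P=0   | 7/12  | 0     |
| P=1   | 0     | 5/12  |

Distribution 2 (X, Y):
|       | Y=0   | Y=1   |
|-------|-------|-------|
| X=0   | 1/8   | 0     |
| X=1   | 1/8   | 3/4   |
Distribution 1 (P, Q):
Marginal P(P) (row sums):
  P(P=0) = 7/12 + 0 = 7/12
  P(P=1) = 0 + 5/12 = 5/12
Marginal P(Q) (column sums):
  P(Q=0) = 7/12 + 0 = 7/12
  P(Q=1) = 0 + 5/12 = 5/12

H(P) = -[(7/12)·log₂(7/12) + (5/12)·log₂(5/12)]
  = 0.4536 + 0.5263
  = 0.9799 bits
H(Q) = -[(7/12)·log₂(7/12) + (5/12)·log₂(5/12)]
  = 0.4536 + 0.5263
  = 0.9799 bits
H(P,Q) = -[(7/12)·log₂(7/12) + (5/12)·log₂(5/12)]
  = 0.4536 + 0.5263
  = 0.9799 bits

I(P;Q) = H(P) + H(Q) - H(P,Q)
  = 0.9799 + 0.9799 - 0.9799
  = 0.9799 bits

Distribution 2 (X, Y):
Marginal P(X) (row sums):
  P(X=0) = 1/8 + 0 = 1/8
  P(X=1) = 1/8 + 3/4 = 7/8
Marginal P(Y) (column sums):
  P(Y=0) = 1/8 + 1/8 = 1/4
  P(Y=1) = 0 + 3/4 = 3/4

H(X) = -[(1/8)·log₂(1/8) + (7/8)·log₂(7/8)]
  = 0.3750 + 0.1686
  = 0.5436 bits
H(Y) = -[(1/4)·log₂(1/4) + (3/4)·log₂(3/4)]
  = 0.5000 + 0.3113
  = 0.8113 bits
H(X,Y) = -[(1/8)·log₂(1/8) + (1/8)·log₂(1/8) + (3/4)·log₂(3/4)]
  = 0.3750 + 0.3750 + 0.3113
  = 1.0613 bits

I(X;Y) = H(X) + H(Y) - H(X,Y)
  = 0.5436 + 0.8113 - 1.0613
  = 0.2936 bits

I(P;Q) = 0.9799 bits > I(X;Y) = 0.2936 bits, so (P, Q) has the higher mutual information (stronger dependence).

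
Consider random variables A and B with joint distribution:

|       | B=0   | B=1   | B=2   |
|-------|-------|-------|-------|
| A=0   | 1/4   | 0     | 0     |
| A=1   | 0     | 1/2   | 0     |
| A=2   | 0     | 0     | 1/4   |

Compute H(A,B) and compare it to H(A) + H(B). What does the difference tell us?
Marginal P(A) (row sums):
  P(A=0) = 1/4 + 0 + 0 = 1/4
  P(A=1) = 0 + 1/2 + 0 = 1/2
  P(A=2) = 0 + 0 + 1/4 = 1/4
Marginal P(B) (column sums):
  P(B=0) = 1/4 + 0 + 0 = 1/4
  P(B=1) = 0 + 1/2 + 0 = 1/2
  P(B=2) = 0 + 0 + 1/4 = 1/4

H(A,B) = -[(1/4)·log₂(1/4) + (1/2)·log₂(1/2) + (1/4)·log₂(1/4)]
  = 0.5000 + 0.5000 + 0.5000
  = 1.5000 bits
H(A) = -[(1/4)·log₂(1/4) + (1/2)·log₂(1/2) + (1/4)·log₂(1/4)]
  = 0.5000 + 0.5000 + 0.5000
  = 1.5000 bits
H(B) = -[(1/4)·log₂(1/4) + (1/2)·log₂(1/2) + (1/4)·log₂(1/4)]
  = 0.5000 + 0.5000 + 0.5000
  = 1.5000 bits

H(A) + H(B) = 1.5000 + 1.5000 = 3.0000 bits
Difference: H(A) + H(B) - H(A,B) = 3.0000 - 1.5000 = 1.5000 bits = I(A;B)

The difference is the mutual information; it is positive here, so A and B are dependent (knowing one reduces uncertainty about the other by 1.5000 bits).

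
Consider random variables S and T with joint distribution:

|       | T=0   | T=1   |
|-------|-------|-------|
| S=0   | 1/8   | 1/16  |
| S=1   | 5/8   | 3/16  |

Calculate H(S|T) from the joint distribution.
Marginal P(T) (column sums):
  P(T=0) = 1/8 + 5/8 = 3/4
  P(T=1) = 1/16 + 3/16 = 1/4

H(S|T) = -Σ P(S,T)·log₂ P(S|T), where P(S|T) = P(S,T) / P(T)
  (S=0,T=0): P(S|T) = (1/8)/(3/4) = 1/6;  -(1/8)·log₂(1/6) = 0.3231
  (S=0,T=1): P(S|T) = (1/16)/(1/4) = 1/4;  -(1/16)·log₂(1/4) = 0.1250
  (S=1,T=0): P(S|T) = (5/8)/(3/4) = 5/6;  -(5/8)·log₂(5/6) = 0.1644
  (S=1,T=1): P(S|T) = (3/16)/(1/4) = 3/4;  -(3/16)·log₂(3/4) = 0.0778
H(S|T) = 0.3231 + 0.1250 + 0.1644 + 0.0778
  = 0.6903 bits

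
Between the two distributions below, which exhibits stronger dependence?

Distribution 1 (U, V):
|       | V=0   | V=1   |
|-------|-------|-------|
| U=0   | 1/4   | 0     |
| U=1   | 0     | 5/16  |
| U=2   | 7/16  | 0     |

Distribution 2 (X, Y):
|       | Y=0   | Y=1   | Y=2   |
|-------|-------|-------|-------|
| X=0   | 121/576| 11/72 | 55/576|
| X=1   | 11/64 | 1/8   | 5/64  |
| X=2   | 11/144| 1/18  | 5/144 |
Distribution 1 (U, V):
Marginal P(U) (row sums):
  P(U=0) = 1/4 + 0 = 1/4
  P(U=1) = 0 + 5/16 = 5/16
  P(U=2) = 7/16 + 0 = 7/16
Marginal P(V) (column sums):
  P(V=0) = 1/4 + 0 + 7/16 = 11/16
  P(V=1) = 0 + 5/16 + 0 = 5/16

H(U) = -[(1/4)·log₂(1/4) + (5/16)·log₂(5/16) + (7/16)·log₂(7/16)]
  = 0.5000 + 0.5244 + 0.5218
  = 1.5462 bits
H(V) = -[(11/16)·log₂(11/16) + (5/16)·log₂(5/16)]
  = 0.3716 + 0.5244
  = 0.8960 bits
H(U,V) = -[(1/4)·log₂(1/4) + (5/16)·log₂(5/16) + (7/16)·log₂(7/16)]
  = 0.5000 + 0.5244 + 0.5218
  = 1.5462 bits

I(U;V) = H(U) + H(V) - H(U,V)
  = 1.5462 + 0.8960 - 1.5462
  = 0.8960 bits

Distribution 2 (X, Y):
Marginal P(X) (row sums):
  P(X=0) = 121/576 + 11/72 + 55/576 = 11/24
  P(X=1) = 11/64 + 1/8 + 5/64 = 3/8
  P(X=2) = 11/144 + 1/18 + 5/144 = 1/6
Marginal P(Y) (column sums):
  P(Y=0) = 121/576 + 11/64 + 11/144 = 11/24
  P(Y=1) = 11/72 + 1/8 + 1/18 = 1/3
  P(Y=2) = 55/576 + 5/64 + 5/144 = 5/24

H(X) = -[(11/24)·log₂(11/24) + (3/8)·log₂(3/8) + (1/6)·log₂(1/6)]
  = 0.5159 + 0.5306 + 0.4308
  = 1.4773 bits
H(Y) = -[(11/24)·log₂(11/24) + (1/3)·log₂(1/3) + (5/24)·log₂(5/24)]
  = 0.5159 + 0.5283 + 0.4715
  = 1.5157 bits
H(X,Y) = -[(121/576)·log₂(121/576) + (11/72)·log₂(11/72) + (55/576)·log₂(55/576) + (11/64)·log₂(11/64) + (1/8)·log₂(1/8) + (5/64)·log₂(5/64) + (11/144)·log₂(11/144) + (1/18)·log₂(1/18) + (5/144)·log₂(5/144)]
  = 0.4729 + 0.4141 + 0.3236 + 0.4367 + 0.3750 + 0.2873 + 0.2834 + 0.2317 + 0.1683
  = 2.9930 bits

I(X;Y) = H(X) + H(Y) - H(X,Y)
  = 1.4773 + 1.5157 - 2.9930
  = 0.0000 bits

I(U;V) = 0.8960 bits > I(X;Y) = 0.0000 bits, so (U, V) has the higher mutual information (stronger dependence).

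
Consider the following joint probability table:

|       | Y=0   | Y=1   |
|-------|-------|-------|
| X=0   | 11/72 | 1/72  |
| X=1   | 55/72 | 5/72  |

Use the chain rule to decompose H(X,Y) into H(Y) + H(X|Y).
By the chain rule: H(X,Y) = H(Y) + H(X|Y)

Marginal P(Y) (column sums):
  P(Y=0) = 11/72 + 55/72 = 11/12
  P(Y=1) = 1/72 + 5/72 = 1/12
H(Y) = -[(11/12)·log₂(11/12) + (1/12)·log₂(1/12)]
  = 0.1151 + 0.2987
  = 0.4138 bits
H(X|Y) = -Σ P(X,Y)·log₂ P(X|Y), where P(X|Y) = P(X,Y) / P(Y)
  (X=0,Y=0): P(X|Y) = (11/72)/(11/12) = 1/6;  -(11/72)·log₂(1/6) = 0.3949
  (X=0,Y=1): P(X|Y) = (1/72)/(1/12) = 1/6;  -(1/72)·log₂(1/6) = 0.0359
  (X=1,Y=0): P(X|Y) = (55/72)/(11/12) = 5/6;  -(55/72)·log₂(5/6) = 0.2009
  (X=1,Y=1): P(X|Y) = (5/72)/(1/12) = 5/6;  -(5/72)·log₂(5/6) = 0.0183
H(X|Y) = 0.3949 + 0.0359 + 0.2009 + 0.0183
  = 0.6500 bits

H(X,Y) = H(Y) + H(X|Y) = 0.4138 + 0.6500 = 1.0638 bits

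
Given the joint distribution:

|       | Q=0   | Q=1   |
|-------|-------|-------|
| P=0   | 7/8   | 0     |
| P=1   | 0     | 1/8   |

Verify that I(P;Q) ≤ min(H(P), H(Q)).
Marginal P(P) (row sums):
  P(P=0) = 7/8 + 0 = 7/8
  P(P=1) = 0 + 1/8 = 1/8
Marginal P(Q) (column sums):
  P(Q=0) = 7/8 + 0 = 7/8
  P(Q=1) = 0 + 1/8 = 1/8

H(P) = -[(7/8)·log₂(7/8) + (1/8)·log₂(1/8)]
  = 0.1686 + 0.3750
  = 0.5436 bits
H(Q) = -[(7/8)·log₂(7/8) + (1/8)·log₂(1/8)]
  = 0.1686 + 0.3750
  = 0.5436 bits
H(P,Q) = -[(7/8)·log₂(7/8) + (1/8)·log₂(1/8)]
  = 0.1686 + 0.3750
  = 0.5436 bits

I(P;Q) = H(P) + H(Q) - H(P,Q)
  = 0.5436 + 0.5436 - 0.5436
  = 0.5436 bits

min(H(P), H(Q)) = min(0.5436, 0.5436) = 0.5436 bits
Since 0.5436 ≤ 0.5436, the bound is satisfied ✓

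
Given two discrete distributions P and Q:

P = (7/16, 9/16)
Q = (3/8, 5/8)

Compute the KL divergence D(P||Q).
D(P||Q) = Σ P(i) log₂(P(i)/Q(i))
  i=0: (7/16) × log₂((7/16)/(3/8)) = (7/16) × log₂(7/6) = 0.0973
  i=1: (9/16) × log₂((9/16)/(5/8)) = (9/16) × log₂(9/10) = -0.0855
D(P||Q) = 0.0973 - 0.0855
  = 0.0118 bits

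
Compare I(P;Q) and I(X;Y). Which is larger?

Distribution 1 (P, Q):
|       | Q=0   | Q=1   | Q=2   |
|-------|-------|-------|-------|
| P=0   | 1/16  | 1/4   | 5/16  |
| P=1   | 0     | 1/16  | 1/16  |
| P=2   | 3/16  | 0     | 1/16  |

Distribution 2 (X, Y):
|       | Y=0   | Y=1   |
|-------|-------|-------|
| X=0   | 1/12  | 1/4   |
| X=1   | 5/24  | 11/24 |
Distribution 1 (P, Q):
Marginal P(P) (row sums):
  P(P=0) = 1/16 + 1/4 + 5/16 = 5/8
  P(P=1) = 0 + 1/16 + 1/16 = 1/8
  P(P=2) = 3/16 + 0 + 1/16 = 1/4
Marginal P(Q) (column sums):
  P(Q=0) = 1/16 + 0 + 3/16 = 1/4
  P(Q=1) = 1/4 + 1/16 + 0 = 5/16
  P(Q=2) = 5/16 + 1/16 + 1/16 = 7/16

H(P) = -[(5/8)·log₂(5/8) + (1/8)·log₂(1/8) + (1/4)·log₂(1/4)]
  = 0.4238 + 0.3750 + 0.5000
  = 1.2988 bits
H(Q) = -[(1/4)·log₂(1/4) + (5/16)·log₂(5/16) + (7/16)·log₂(7/16)]
  = 0.5000 + 0.5244 + 0.5218
  = 1.5462 bits
H(P,Q) = -[(1/16)·log₂(1/16) + (1/4)·log₂(1/4) + (5/16)·log₂(5/16) + (1/16)·log₂(1/16) + (1/16)·log₂(1/16) + (3/16)·log₂(3/16) + (1/16)·log₂(1/16)]
  = 0.2500 + 0.5000 + 0.5244 + 0.2500 + 0.2500 + 0.4528 + 0.2500
  = 2.4772 bits

I(P;Q) = H(P) + H(Q) - H(P,Q)
  = 1.2988 + 1.5462 - 2.4772
  = 0.3678 bits

Distribution 2 (X, Y):
Marginal P(X) (row sums):
  P(X=0) = 1/12 + 1/4 = 1/3
  P(X=1) = 5/24 + 11/24 = 2/3
Marginal P(Y) (column sums):
  P(Y=0) = 1/12 + 5/24 = 7/24
  P(Y=1) = 1/4 + 11/24 = 17/24

H(X) = -[(1/3)·log₂(1/3) + (2/3)·log₂(2/3)]
  = 0.5283 + 0.3900
  = 0.9183 bits
H(Y) = -[(7/24)·log₂(7/24) + (17/24)·log₂(17/24)]
  = 0.5185 + 0.3524
  = 0.8709 bits
H(X,Y) = -[(1/12)·log₂(1/12) + (1/4)·log₂(1/4) + (5/24)·log₂(5/24) + (11/24)·log₂(11/24)]
  = 0.2987 + 0.5000 + 0.4715 + 0.5159
  = 1.7861 bits

I(X;Y) = H(X) + H(Y) - H(X,Y)
  = 0.9183 + 0.8709 - 1.7861
  = 0.0031 bits

I(P;Q) = 0.3678 bits > I(X;Y) = 0.0031 bits, so (P, Q) has the higher mutual information (stronger dependence).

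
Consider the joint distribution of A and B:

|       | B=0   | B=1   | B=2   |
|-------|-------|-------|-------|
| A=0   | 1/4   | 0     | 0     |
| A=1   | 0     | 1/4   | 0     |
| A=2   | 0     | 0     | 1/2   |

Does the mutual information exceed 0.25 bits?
Marginal P(A) (row sums):
  P(A=0) = 1/4 + 0 + 0 = 1/4
  P(A=1) = 0 + 1/4 + 0 = 1/4
  P(A=2) = 0 + 0 + 1/2 = 1/2
Marginal P(B) (column sums):
  P(B=0) = 1/4 + 0 + 0 = 1/4
  P(B=1) = 0 + 1/4 + 0 = 1/4
  P(B=2) = 0 + 0 + 1/2 = 1/2

H(A) = -[(1/4)·log₂(1/4) + (1/4)·log₂(1/4) + (1/2)·log₂(1/2)]
  = 0.5000 + 0.5000 + 0.5000
  = 1.5000 bits
H(B) = -[(1/4)·log₂(1/4) + (1/4)·log₂(1/4) + (1/2)·log₂(1/2)]
  = 0.5000 + 0.5000 + 0.5000
  = 1.5000 bits
H(A,B) = -[(1/4)·log₂(1/4) + (1/4)·log₂(1/4) + (1/2)·log₂(1/2)]
  = 0.5000 + 0.5000 + 0.5000
  = 1.5000 bits

I(A;B) = H(A) + H(B) - H(A,B)
  = 1.5000 + 1.5000 - 1.5000
  = 1.5000 bits

Yes. I(A;B) = 1.5000 bits, which is > 0.25 bits.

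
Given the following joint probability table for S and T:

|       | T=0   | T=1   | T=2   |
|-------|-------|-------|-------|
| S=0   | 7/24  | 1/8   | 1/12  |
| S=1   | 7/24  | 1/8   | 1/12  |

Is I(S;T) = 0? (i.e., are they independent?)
Marginal P(S) (row sums):
  P(S=0) = 7/24 + 1/8 + 1/12 = 1/2
  P(S=1) = 7/24 + 1/8 + 1/12 = 1/2
Marginal P(T) (column sums):
  P(T=0) = 7/24 + 7/24 = 7/12
  P(T=1) = 1/8 + 1/8 = 1/4
  P(T=2) = 1/12 + 1/12 = 1/6

S and T are independent iff P(S=i,T=j) = P(S=i)·P(T=j) for every cell.
  P(S=0)·P(T=0) = 1/2 × 7/12 = 7/24 = P(S=0,T=0) ✓
  P(S=0)·P(T=1) = 1/2 × 1/4 = 1/8 = P(S=0,T=1) ✓
  P(S=0)·P(T=2) = 1/2 × 1/6 = 1/12 = P(S=0,T=2) ✓
  P(S=1)·P(T=0) = 1/2 × 7/12 = 7/24 = P(S=1,T=0) ✓
  P(S=1)·P(T=1) = 1/2 × 1/4 = 1/8 = P(S=1,T=1) ✓
  P(S=1)·P(T=2) = 1/2 × 1/6 = 1/12 = P(S=1,T=2) ✓

Yes, S and T are independent: every cell factors, so I(S;T) = 0 bits.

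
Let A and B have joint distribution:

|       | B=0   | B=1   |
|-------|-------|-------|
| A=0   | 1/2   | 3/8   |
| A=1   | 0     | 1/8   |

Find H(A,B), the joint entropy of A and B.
H(A,B) = -Σ P(A,B) log₂ P(A,B), summed over the non-zero cells:
H(A,B) = -[(1/2)·log₂(1/2) + (3/8)·log₂(3/8) + (1/8)·log₂(1/8)]
  = 0.5000 + 0.5306 + 0.3750
  = 1.4056 bits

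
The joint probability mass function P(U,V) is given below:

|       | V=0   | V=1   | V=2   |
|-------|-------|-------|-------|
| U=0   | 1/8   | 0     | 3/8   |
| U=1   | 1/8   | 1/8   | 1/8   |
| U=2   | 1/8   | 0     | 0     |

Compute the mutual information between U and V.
Marginal P(U) (row sums):
  P(U=0) = 1/8 + 0 + 3/8 = 1/2
  P(U=1) = 1/8 + 1/8 + 1/8 = 3/8
  P(U=2) = 1/8 + 0 + 0 = 1/8
Marginal P(V) (column sums):
  P(V=0) = 1/8 + 1/8 + 1/8 = 3/8
  P(V=1) = 0 + 1/8 + 0 = 1/8
  P(V=2) = 3/8 + 1/8 + 0 = 1/2

H(U) = -[(1/2)·log₂(1/2) + (3/8)·log₂(3/8) + (1/8)·log₂(1/8)]
  = 0.5000 + 0.5306 + 0.3750
  = 1.4056 bits
H(V) = -[(3/8)·log₂(3/8) + (1/8)·log₂(1/8) + (1/2)·log₂(1/2)]
  = 0.5306 + 0.3750 + 0.5000
  = 1.4056 bits
H(U,V) = -[(1/8)·log₂(1/8) + (3/8)·log₂(3/8) + (1/8)·log₂(1/8) + (1/8)·log₂(1/8) + (1/8)·log₂(1/8) + (1/8)·log₂(1/8)]
  = 0.3750 + 0.5306 + 0.3750 + 0.3750 + 0.3750 + 0.3750
  = 2.4056 bits

I(U;V) = H(U) + H(V) - H(U,V)
  = 1.4056 + 1.4056 - 2.4056
  = 0.4056 bits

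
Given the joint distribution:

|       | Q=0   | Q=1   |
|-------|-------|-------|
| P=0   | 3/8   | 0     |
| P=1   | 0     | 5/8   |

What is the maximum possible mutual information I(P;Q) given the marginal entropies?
The upper bound on mutual information is I(P;Q) ≤ min(H(P), H(Q)).

Marginal P(P) (row sums):
  P(P=0) = 3/8 + 0 = 3/8
  P(P=1) = 0 + 5/8 = 5/8
Marginal P(Q) (column sums):
  P(Q=0) = 3/8 + 0 = 3/8
  P(Q=1) = 0 + 5/8 = 5/8

H(P) = -[(3/8)·log₂(3/8) + (5/8)·log₂(5/8)]
  = 0.5306 + 0.4238
  = 0.9544 bits
H(Q) = -[(3/8)·log₂(3/8) + (5/8)·log₂(5/8)]
  = 0.5306 + 0.4238
  = 0.9544 bits

Maximum possible I(P;Q) = min(0.9544, 0.9544) = 0.9544 bits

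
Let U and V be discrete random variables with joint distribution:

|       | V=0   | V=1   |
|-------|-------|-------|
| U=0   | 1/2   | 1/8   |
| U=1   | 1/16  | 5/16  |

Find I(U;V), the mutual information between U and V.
Marginal P(U) (row sums):
  P(U=0) = 1/2 + 1/8 = 5/8
  P(U=1) = 1/16 + 5/16 = 3/8
Marginal P(V) (column sums):
  P(V=0) = 1/2 + 1/16 = 9/16
  P(V=1) = 1/8 + 5/16 = 7/16

H(U) = -[(5/8)·log₂(5/8) + (3/8)·log₂(3/8)]
  = 0.4238 + 0.5306
  = 0.9544 bits
H(V) = -[(9/16)·log₂(9/16) + (7/16)·log₂(7/16)]
  = 0.4669 + 0.5218
  = 0.9887 bits
H(U,V) = -[(1/2)·log₂(1/2) + (1/8)·log₂(1/8) + (1/16)·log₂(1/16) + (5/16)·log₂(5/16)]
  = 0.5000 + 0.3750 + 0.2500 + 0.5244
  = 1.6494 bits

I(U;V) = H(U) + H(V) - H(U,V)
  = 0.9544 + 0.9887 - 1.6494
  = 0.2937 bits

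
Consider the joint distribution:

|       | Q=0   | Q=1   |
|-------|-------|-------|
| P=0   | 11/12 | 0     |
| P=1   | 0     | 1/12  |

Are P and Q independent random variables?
Marginal P(P) (row sums):
  P(P=0) = 11/12 + 0 = 11/12
  P(P=1) = 0 + 1/12 = 1/12
Marginal P(Q) (column sums):
  P(Q=0) = 11/12 + 0 = 11/12
  P(Q=1) = 0 + 1/12 = 1/12

P and Q are independent iff P(P=i,Q=j) = P(P=i)·P(Q=j) for every cell.
  P(P=0)·P(Q=0) = 11/12 × 11/12 = 121/144, but P(P=0,Q=0) = 11/12 ✗

No, P and Q are not independent. Quantitatively, I(P;Q) > 0:

H(P) = -[(11/12)·log₂(11/12) + (1/12)·log₂(1/12)]
  = 0.1151 + 0.2987
  = 0.4138 bits
H(Q) = -[(11/12)·log₂(11/12) + (1/12)·log₂(1/12)]
  = 0.1151 + 0.2987
  = 0.4138 bits
H(P,Q) = -[(11/12)·log₂(11/12) + (1/12)·log₂(1/12)]
  = 0.1151 + 0.2987
  = 0.4138 bits
I(P;Q) = H(P) + H(Q) - H(P,Q) = 0.4138 + 0.4138 - 0.4138 = 0.4138 bits > 0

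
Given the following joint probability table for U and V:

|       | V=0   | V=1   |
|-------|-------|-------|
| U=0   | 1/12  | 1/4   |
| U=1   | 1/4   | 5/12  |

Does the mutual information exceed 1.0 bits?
Marginal P(U) (row sums):
  P(U=0) = 1/12 + 1/4 = 1/3
  P(U=1) = 1/4 + 5/12 = 2/3
Marginal P(V) (column sums):
  P(V=0) = 1/12 + 1/4 = 1/3
  P(V=1) = 1/4 + 5/12 = 2/3

H(U) = -[(1/3)·log₂(1/3) + (2/3)·log₂(2/3)]
  = 0.5283 + 0.3900
  = 0.9183 bits
H(V) = -[(1/3)·log₂(1/3) + (2/3)·log₂(2/3)]
  = 0.5283 + 0.3900
  = 0.9183 bits
H(U,V) = -[(1/12)·log₂(1/12) + (1/4)·log₂(1/4) + (1/4)·log₂(1/4) + (5/12)·log₂(5/12)]
  = 0.2987 + 0.5000 + 0.5000 + 0.5263
  = 1.8250 bits

I(U;V) = H(U) + H(V) - H(U,V)
  = 0.9183 + 0.9183 - 1.8250
  = 0.0116 bits

No. I(U;V) = 0.0116 bits, which is ≤ 1.0 bits.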